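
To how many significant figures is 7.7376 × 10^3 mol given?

7.7376 × 10^3: in scientific notation every digit of the coefficient is significant.

5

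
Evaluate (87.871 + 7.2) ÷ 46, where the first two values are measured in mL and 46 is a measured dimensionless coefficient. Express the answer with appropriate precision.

2.1 mL

87.871 mL + 7.2 mL = 95.071 mL; the sum is limited to 1 decimal place (3 s.f.).
Carrying full precision, 95.071 ÷ 46 = 2.06676086957… mL; 46 has 2 s.f., so the result keeps min(3, 2) = 2 s.f.
Rounded to 2 significant figures: 2.1 mL.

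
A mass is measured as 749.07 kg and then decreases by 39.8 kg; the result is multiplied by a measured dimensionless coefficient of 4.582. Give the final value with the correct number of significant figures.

3250. kg

749.07 kg − 39.8 kg = 709.27 kg; the difference is limited to 1 decimal place (4 s.f.).
Carrying full precision, 709.27 × 4.582 = 3249.87514 kg; 4.582 has 4 s.f., so the result keeps min(4, 4) = 4 s.f.
Rounded to 4 significant figures: 3250. kg.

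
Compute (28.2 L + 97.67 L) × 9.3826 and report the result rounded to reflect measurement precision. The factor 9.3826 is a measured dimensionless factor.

1181 L

28.2 L + 97.67 L = 125.87 L; the sum is limited to 1 decimal place (4 s.f.).
Carrying full precision, 125.87 × 9.3826 = 1180.987862 L; 9.3826 has 5 s.f., so the result keeps min(4, 5) = 4 s.f.
Rounded to 4 significant figures: 1181 L.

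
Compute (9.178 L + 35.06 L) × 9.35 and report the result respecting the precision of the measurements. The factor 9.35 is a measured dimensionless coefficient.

414 L

9.178 L + 35.06 L = 44.238 L; the sum is limited to 2 decimal places (4 s.f.).
Carrying full precision, 44.238 × 9.35 = 413.6253 L; 9.35 has 3 s.f., so the result keeps min(4, 3) = 3 s.f.
Rounded to 3 significant figures: 414 L.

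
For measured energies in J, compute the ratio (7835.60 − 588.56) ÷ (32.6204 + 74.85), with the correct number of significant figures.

7835.60 − 588.56 = 7247.04, limited to 2 d.p. → 6 s.f.; 32.6204 + 74.85 = 107.4704, limited to 2 d.p. → 5 s.f.
Carrying full precision, 7247.04 ÷ 107.4704 = 67.4328931501…; keep min(6, 5) = 5 s.f.
Rounded to 5 significant figures: 67.433.

67.433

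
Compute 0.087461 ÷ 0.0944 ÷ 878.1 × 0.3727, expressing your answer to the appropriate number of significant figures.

0.087461 ÷ 0.0944 ÷ 878.1 × 0.3727 = 0.000393240156183…
Multiplication/division keeps the fewest significant figures: 0.087461 → 5 s.f., 0.0944 → 3 s.f., 878.1 → 4 s.f., 0.3727 → 4 s.f.; limit is 3.
Rounded to 3 significant figures: 3.93 × 10⁻⁴.

3.93 × 10⁻⁴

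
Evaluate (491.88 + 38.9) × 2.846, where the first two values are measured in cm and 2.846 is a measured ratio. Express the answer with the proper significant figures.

1511 cm

491.88 cm + 38.9 cm = 530.78 cm; the sum is limited to 1 decimal place (4 s.f.).
Carrying full precision, 530.78 × 2.846 = 1510.59988 cm; 2.846 has 4 s.f., so the result keeps min(4, 4) = 4 s.f.
Rounded to 4 significant figures: 1511 cm.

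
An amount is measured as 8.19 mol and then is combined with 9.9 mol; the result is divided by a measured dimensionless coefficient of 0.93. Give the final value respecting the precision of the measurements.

19 mol

8.19 mol + 9.9 mol = 18.09 mol; the sum is limited to 1 decimal place (3 s.f.).
Carrying full precision, 18.09 ÷ 0.93 = 19.4516129032… mol; 0.93 has 2 s.f., so the result keeps min(3, 2) = 2 s.f.
Rounded to 2 significant figures: 19 mol.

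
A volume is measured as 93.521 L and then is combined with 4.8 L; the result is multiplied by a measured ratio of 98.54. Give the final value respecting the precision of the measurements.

93.521 L + 4.8 L = 98.321 L; the sum is limited to 1 decimal place (3 s.f.).
Carrying full precision, 98.321 × 98.54 = 9688.55134 L; 98.54 has 4 s.f., so the result keeps min(3, 4) = 3 s.f.
Rounded to 3 significant figures: 9.69 × 10^3 L.

9.69 × 10^3 L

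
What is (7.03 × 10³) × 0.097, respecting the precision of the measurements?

6.8 × 10²

(7.03 × 10³) × 0.097 = 681.91
Multiplication/division keeps the fewest significant figures: 7.03 × 10³ → 3 s.f., 0.097 → 2 s.f.; limit is 2.
Rounded to 2 significant figures: 6.8 × 10².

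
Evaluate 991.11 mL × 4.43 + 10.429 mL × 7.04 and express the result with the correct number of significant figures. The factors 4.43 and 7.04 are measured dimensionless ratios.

991.11 × 4.43 = 4390.6173 → 4.39 × 10^3 mL (3 s.f., last digit at the 10^1 place).
10.429 × 7.04 = 73.42016 → 73.4 mL (3 s.f., last digit at the 10^-1 place).
Sum: 4464.03746 mL; keep the coarser place, 10^1.
Result: 4.46 × 10^3 mL.

4.46 × 10^3 mL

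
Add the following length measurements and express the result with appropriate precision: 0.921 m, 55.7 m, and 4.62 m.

0.921 m + 55.7 m + 4.62 m = 61.241 m.
Addition/subtraction keeps the fewest decimal places: 0.921 → 3 decimal places, 55.7 → 1 decimal place, 4.62 → 2 decimal places; limit is 1.
Rounded to 1 decimal place: 61.2 m.

61.2 m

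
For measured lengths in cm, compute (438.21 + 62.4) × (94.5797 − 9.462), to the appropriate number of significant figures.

438.21 + 62.4 = 500.61, limited to 1 d.p. → 4 s.f.; 94.5797 − 9.462 = 85.1177, limited to 3 d.p. → 5 s.f.
Carrying full precision, 500.61 × 85.1177 = 42610.771797; keep min(4, 5) = 4 s.f.
Rounded to 4 significant figures: 4.261 × 10^4 cm².

4.261 × 10^4 cm²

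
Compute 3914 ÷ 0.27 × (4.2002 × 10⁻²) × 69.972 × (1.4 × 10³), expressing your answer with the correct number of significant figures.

6.0 × 10⁷

3914 ÷ 0.27 × (4.2002 × 10⁻²) × 69.972 × (1.4 × 10³) = 59645728.9909…
Multiplication/division keeps the fewest significant figures: 3914 → 4 s.f., 0.27 → 2 s.f., 4.2002 × 10⁻² → 5 s.f., 69.972 → 5 s.f., 1.4 × 10³ → 2 s.f.; limit is 2.
Rounded to 2 significant figures: 6.0 × 10⁷.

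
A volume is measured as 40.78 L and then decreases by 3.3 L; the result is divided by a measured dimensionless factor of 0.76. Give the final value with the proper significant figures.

40.78 L − 3.3 L = 37.48 L; the difference is limited to 1 decimal place (3 s.f.).
Carrying full precision, 37.48 ÷ 0.76 = 49.3157894737… L; 0.76 has 2 s.f., so the result keeps min(3, 2) = 2 s.f.
Rounded to 2 significant figures: 49 L.

49 L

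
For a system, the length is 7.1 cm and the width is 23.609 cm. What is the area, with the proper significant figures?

area = 7.1 cm × 23.609 cm = 167.6239 cm².
7.1 has 2 significant figures; 23.609 has 5.
Division/multiplication keeps the fewest: 2 significant figures.
Rounded: 1.7 × 10² cm².

1.7 × 10² cm²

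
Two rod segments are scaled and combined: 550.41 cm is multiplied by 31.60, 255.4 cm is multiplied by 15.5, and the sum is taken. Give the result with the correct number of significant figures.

2.135 × 10^4 cm

550.41 × 31.60 = 17392.956 → 1.739 × 10^4 cm (4 s.f., last digit at the 10^1 place).
255.4 × 15.5 = 3958.7 → 3.96 × 10^3 cm (3 s.f., last digit at the 10^1 place).
Sum: 21351.656 cm; keep the coarser place, 10^1.
Result: 2.135 × 10^4 cm.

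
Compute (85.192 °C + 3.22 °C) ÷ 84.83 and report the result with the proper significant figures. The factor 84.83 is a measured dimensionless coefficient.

85.192 °C + 3.22 °C = 88.412 °C; the sum is limited to 2 decimal places (4 s.f.).
Carrying full precision, 88.412 ÷ 84.83 = 1.04222562773… °C; 84.83 has 4 s.f., so the result keeps min(4, 4) = 4 s.f.
Rounded to 4 significant figures: 1.042 °C.

1.042 °C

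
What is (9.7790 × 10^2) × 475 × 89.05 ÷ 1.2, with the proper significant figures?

3.4 × 10^7

(9.7790 × 10^2) × 475 × 89.05 ÷ 1.2 = 34469956.3542…
Multiplication/division keeps the fewest significant figures: 9.7790 × 10^2 → 5 s.f., 475 → 3 s.f., 89.05 → 4 s.f., 1.2 → 2 s.f.; limit is 2.
Rounded to 2 significant figures: 3.4 × 10^7.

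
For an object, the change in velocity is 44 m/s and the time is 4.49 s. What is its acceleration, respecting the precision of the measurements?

acceleration = 44 m/s ÷ 4.49 s = 9.7995545657… m/s².
44 has 2 significant figures; 4.49 has 3.
Division/multiplication keeps the fewest: 2 significant figures.
Rounded: 9.8 m/s².

9.8 m/s²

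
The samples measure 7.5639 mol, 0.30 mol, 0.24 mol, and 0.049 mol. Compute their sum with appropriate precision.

7.5639 mol + 0.30 mol + 0.24 mol + 0.049 mol = 8.1529 mol.
Addition/subtraction keeps the fewest decimal places: 7.5639 → 4 decimal places, 0.30 → 2 decimal places, 0.24 → 2 decimal places, 0.049 → 3 decimal places; limit is 2.
Rounded to 2 decimal places: 8.15 mol.

8.15 mol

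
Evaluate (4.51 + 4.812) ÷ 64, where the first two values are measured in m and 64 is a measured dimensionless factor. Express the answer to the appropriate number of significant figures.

0.15 m

4.51 m + 4.812 m = 9.322 m; the sum is limited to 2 decimal places (3 s.f.).
Carrying full precision, 9.322 ÷ 64 = 0.14565625 m; 64 has 2 s.f., so the result keeps min(3, 2) = 2 s.f.
Rounded to 2 significant figures: 0.15 m.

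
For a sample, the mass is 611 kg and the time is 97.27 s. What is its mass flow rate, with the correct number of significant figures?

mass flow rate = 611 kg ÷ 97.27 s = 6.2814845276… kg/s.
611 has 3 significant figures; 97.27 has 4.
Division/multiplication keeps the fewest: 3 significant figures.
Rounded: 6.28 kg/s.

6.28 kg/s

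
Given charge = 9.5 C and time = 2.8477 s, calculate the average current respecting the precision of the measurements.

3.3 A

average current = 9.5 C ÷ 2.8477 s = 3.33602556449… A.
9.5 has 2 significant figures; 2.8477 has 5.
Division/multiplication keeps the fewest: 2 significant figures.
Rounded: 3.3 A.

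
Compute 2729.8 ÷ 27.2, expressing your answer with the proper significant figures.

2729.8 ÷ 27.2 = 100.360294118…
Multiplication/division keeps the fewest significant figures: 2729.8 → 5 s.f., 27.2 → 3 s.f.; limit is 3.
Rounded to 3 significant figures: 100.

100.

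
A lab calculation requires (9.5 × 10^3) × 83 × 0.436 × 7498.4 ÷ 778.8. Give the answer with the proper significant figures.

(9.5 × 10^3) × 83 × 0.436 × 7498.4 ÷ 778.8 = 3310021.75449…
Multiplication/division keeps the fewest significant figures: 9.5 × 10^3 → 2 s.f., 83 → 2 s.f., 0.436 → 3 s.f., 7498.4 → 5 s.f., 778.8 → 4 s.f.; limit is 2.
Rounded to 2 significant figures: 3.3 × 10^6.

3.3 × 10^6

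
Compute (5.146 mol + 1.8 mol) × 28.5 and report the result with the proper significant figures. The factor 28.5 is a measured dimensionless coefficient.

2.0 × 10^2 mol

5.146 mol + 1.8 mol = 6.946 mol; the sum is limited to 1 decimal place (2 s.f.).
Carrying full precision, 6.946 × 28.5 = 197.961 mol; 28.5 has 3 s.f., so the result keeps min(2, 3) = 2 s.f.
Rounded to 2 significant figures: 2.0 × 10^2 mol.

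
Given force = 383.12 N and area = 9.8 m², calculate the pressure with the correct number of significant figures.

39 Pa

pressure = 383.12 N ÷ 9.8 m² = 39.093877551… Pa.
383.12 has 5 significant figures; 9.8 has 2.
Division/multiplication keeps the fewest: 2 significant figures.
Rounded: 39 Pa.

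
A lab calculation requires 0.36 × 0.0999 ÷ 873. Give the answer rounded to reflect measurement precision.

0.36 × 0.0999 ÷ 873 = 0.0000411958762887…
Multiplication/division keeps the fewest significant figures: 0.36 → 2 s.f., 0.0999 → 3 s.f., 873 → 3 s.f.; limit is 2.
Rounded to 2 significant figures: 4.1 × 10^-5.

4.1 × 10^-5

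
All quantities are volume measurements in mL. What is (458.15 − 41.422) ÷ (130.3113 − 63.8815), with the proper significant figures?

6.2732

458.15 − 41.422 = 416.728, limited to 2 d.p. → 5 s.f.; 130.3113 − 63.8815 = 66.4298, limited to 4 d.p. → 6 s.f.
Carrying full precision, 416.728 ÷ 66.4298 = 6.27320871055…; keep min(5, 6) = 5 s.f.
Rounded to 5 significant figures: 6.2732.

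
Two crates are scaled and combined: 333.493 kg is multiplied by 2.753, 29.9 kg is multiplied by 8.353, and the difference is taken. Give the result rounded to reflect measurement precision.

6.68 × 10^2 kg

333.493 × 2.753 = 918.106229 → 918.1 kg (4 s.f., last digit at the 10^-1 place).
29.9 × 8.353 = 249.7547 → 2.50 × 10^2 kg (3 s.f., last digit at the 10^0 place).
Difference: 668.351529 kg; keep the coarser place, 10^0.
Result: 6.68 × 10^2 kg.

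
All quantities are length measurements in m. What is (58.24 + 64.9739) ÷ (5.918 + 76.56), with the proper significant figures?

1.494

58.24 + 64.9739 = 123.2139, limited to 2 d.p. → 5 s.f.; 5.918 + 76.56 = 82.478, limited to 2 d.p. → 4 s.f.
Carrying full precision, 123.2139 ÷ 82.478 = 1.49390019157…; keep min(5, 4) = 4 s.f.
Rounded to 4 significant figures: 1.494.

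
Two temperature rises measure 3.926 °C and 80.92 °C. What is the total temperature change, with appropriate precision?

3.926 °C + 80.92 °C = 84.846 °C.
Addition/subtraction keeps the fewest decimal places: 3.926 → 3 decimal places, 80.92 → 2 decimal places; limit is 2.
Rounded to 2 decimal places: 84.85 °C.

84.85 °C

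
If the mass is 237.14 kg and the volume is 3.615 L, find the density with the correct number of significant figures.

density = 237.14 kg ÷ 3.615 L = 65.5988934993… kg/L.
237.14 has 5 significant figures; 3.615 has 4.
Division/multiplication keeps the fewest: 4 significant figures.
Rounded: 65.60 kg/L.

65.60 kg/L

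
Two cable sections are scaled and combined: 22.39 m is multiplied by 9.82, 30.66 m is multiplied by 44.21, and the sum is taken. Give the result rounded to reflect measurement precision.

22.39 × 9.82 = 219.8698 → 2.20 × 10^2 m (3 s.f., last digit at the 10^0 place).
30.66 × 44.21 = 1355.4786 → 1355 m (4 s.f., last digit at the 10^0 place).
Sum: 1575.3484 m; keep the coarser place, 10^0.
Result: 1575 m.

1575 m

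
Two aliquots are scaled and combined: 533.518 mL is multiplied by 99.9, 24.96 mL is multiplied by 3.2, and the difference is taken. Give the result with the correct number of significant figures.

5.32 × 10⁴ mL

533.518 × 99.9 = 53298.4482 → 5.33 × 10⁴ mL (3 s.f., last digit at the 10^2 place).
24.96 × 3.2 = 79.872 → 8.0 × 10¹ mL (2 s.f., last digit at the 10^0 place).
Difference: 53218.5762 mL; keep the coarser place, 10^2.
Result: 5.32 × 10⁴ mL.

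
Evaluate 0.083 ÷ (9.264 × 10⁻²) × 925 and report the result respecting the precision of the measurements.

8.3 × 10²

0.083 ÷ (9.264 × 10⁻²) × 925 = 828.745682211…
Multiplication/division keeps the fewest significant figures: 0.083 → 2 s.f., 9.264 × 10⁻² → 4 s.f., 925 → 3 s.f.; limit is 2.
Rounded to 2 significant figures: 8.3 × 10².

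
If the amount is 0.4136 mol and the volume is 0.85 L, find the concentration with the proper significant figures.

0.49 mol/L

concentration = 0.4136 mol ÷ 0.85 L = 0.486588235294… mol/L.
0.4136 has 4 significant figures; 0.85 has 2.
Division/multiplication keeps the fewest: 2 significant figures.
Rounded: 0.49 mol/L.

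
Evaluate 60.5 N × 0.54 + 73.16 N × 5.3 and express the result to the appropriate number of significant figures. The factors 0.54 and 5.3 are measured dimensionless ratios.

60.5 × 0.54 = 32.67 → 33 N (2 s.f., last digit at the 10^0 place).
73.16 × 5.3 = 387.748 → 3.9 × 10^2 N (2 s.f., last digit at the 10^1 place).
Sum: 420.418 N; keep the coarser place, 10^1.
Result: 4.2 × 10^2 N.

4.2 × 10^2 N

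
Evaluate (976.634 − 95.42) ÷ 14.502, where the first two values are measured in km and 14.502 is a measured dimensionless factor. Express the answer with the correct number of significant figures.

60.765 km

976.634 km − 95.42 km = 881.214 km; the difference is limited to 2 decimal places (5 s.f.).
Carrying full precision, 881.214 ÷ 14.502 = 60.7649979313… km; 14.502 has 5 s.f., so the result keeps min(5, 5) = 5 s.f.
Rounded to 5 significant figures: 60.765 km.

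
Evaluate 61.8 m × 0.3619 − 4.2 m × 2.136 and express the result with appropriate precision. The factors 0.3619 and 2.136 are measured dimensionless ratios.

61.8 × 0.3619 = 22.36542 → 22.4 m (3 s.f., last digit at the 10^-1 place).
4.2 × 2.136 = 8.9712 → 9.0 m (2 s.f., last digit at the 10^-1 place).
Difference: 13.39422 m; keep the coarser place, 10^-1.
Result: 13.4 m.

13.4 m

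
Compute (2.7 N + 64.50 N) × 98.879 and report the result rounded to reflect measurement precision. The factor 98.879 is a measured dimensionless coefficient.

6.64 × 10³ N

2.7 N + 64.50 N = 67.20 N; the sum is limited to 1 decimal place (3 s.f.).
Carrying full precision, 67.20 × 98.879 = 6644.6688 N; 98.879 has 5 s.f., so the result keeps min(3, 5) = 3 s.f.
Rounded to 3 significant figures: 6.64 × 10³ N.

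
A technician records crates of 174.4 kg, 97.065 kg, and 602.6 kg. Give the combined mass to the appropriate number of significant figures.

874.1 kg

174.4 kg + 97.065 kg + 602.6 kg = 874.065 kg.
Addition/subtraction keeps the fewest decimal places: 174.4 → 1 decimal place, 97.065 → 3 decimal places, 602.6 → 1 decimal place; limit is 1.
Rounded to 1 decimal place: 874.1 kg.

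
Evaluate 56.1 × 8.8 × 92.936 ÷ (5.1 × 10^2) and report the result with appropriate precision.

56.1 × 8.8 × 92.936 ÷ (5.1 × 10^2) = 89.962048
Multiplication/division keeps the fewest significant figures: 56.1 → 3 s.f., 8.8 → 2 s.f., 92.936 → 5 s.f., 5.1 × 10^2 → 2 s.f.; limit is 2.
Rounded to 2 significant figures: 90.

90.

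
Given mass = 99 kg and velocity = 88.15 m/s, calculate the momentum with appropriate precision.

momentum = 99 kg × 88.15 m/s = 8726.85 kg·m/s.
99 has 2 significant figures; 88.15 has 4.
Division/multiplication keeps the fewest: 2 significant figures.
Rounded: 8.7 × 10^3 kg·m/s.

8.7 × 10^3 kg·m/s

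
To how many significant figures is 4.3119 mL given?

5

4.3119: every digit is nonzero and significant.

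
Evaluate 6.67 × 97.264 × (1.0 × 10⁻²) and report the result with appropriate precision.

6.5

6.67 × 97.264 × (1.0 × 10⁻²) = 6.4875088
Multiplication/division keeps the fewest significant figures: 6.67 → 3 s.f., 97.264 → 5 s.f., 1.0 × 10⁻² → 2 s.f.; limit is 2.
Rounded to 2 significant figures: 6.5.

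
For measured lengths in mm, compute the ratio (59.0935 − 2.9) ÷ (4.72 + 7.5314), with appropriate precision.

59.0935 − 2.9 = 56.1935, limited to 1 d.p. → 3 s.f.; 4.72 + 7.5314 = 12.2514, limited to 2 d.p. → 4 s.f.
Carrying full precision, 56.1935 ÷ 12.2514 = 4.58670029548…; keep min(3, 4) = 3 s.f.
Rounded to 3 significant figures: 4.59.

4.59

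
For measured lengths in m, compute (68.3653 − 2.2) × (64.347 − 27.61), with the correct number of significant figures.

2.43 × 10³ m²

68.3653 − 2.2 = 66.1653, limited to 1 d.p. → 3 s.f.; 64.347 − 27.61 = 36.737, limited to 2 d.p. → 4 s.f.
Carrying full precision, 66.1653 × 36.737 = 2430.7146261; keep min(3, 4) = 3 s.f.
Rounded to 3 significant figures: 2.43 × 10³ m².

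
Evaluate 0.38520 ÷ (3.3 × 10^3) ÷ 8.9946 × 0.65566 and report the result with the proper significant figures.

0.38520 ÷ (3.3 × 10^3) ÷ 8.9946 × 0.65566 = 0.00000850881680523…
Multiplication/division keeps the fewest significant figures: 0.38520 → 5 s.f., 3.3 × 10^3 → 2 s.f., 8.9946 → 5 s.f., 0.65566 → 5 s.f.; limit is 2.
Rounded to 2 significant figures: 8.5 × 10^-6.

8.5 × 10^-6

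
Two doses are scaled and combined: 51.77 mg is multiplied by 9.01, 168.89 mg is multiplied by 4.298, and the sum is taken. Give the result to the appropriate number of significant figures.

51.77 × 9.01 = 466.4477 → 466 mg (3 s.f., last digit at the 10^0 place).
168.89 × 4.298 = 725.88922 → 725.9 mg (4 s.f., last digit at the 10^-1 place).
Sum: 1192.33692 mg; keep the coarser place, 10^0.
Result: 1192 mg.

1192 mg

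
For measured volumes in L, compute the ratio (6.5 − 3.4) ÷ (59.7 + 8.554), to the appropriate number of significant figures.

6.5 − 3.4 = 3.1, limited to 1 d.p. → 2 s.f.; 59.7 + 8.554 = 68.254, limited to 1 d.p. → 3 s.f.
Carrying full precision, 3.1 ÷ 68.254 = 0.0454185835262…; keep min(2, 3) = 2 s.f.
Rounded to 2 significant figures: 0.045.

0.045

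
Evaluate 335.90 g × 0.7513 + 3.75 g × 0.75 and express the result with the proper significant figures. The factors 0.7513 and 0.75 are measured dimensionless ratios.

335.90 × 0.7513 = 252.36167 → 252.4 g (4 s.f., last digit at the 10^-1 place).
3.75 × 0.75 = 2.8125 → 2.8 g (2 s.f., last digit at the 10^-1 place).
Sum: 255.17417 g; keep the coarser place, 10^-1.
Result: 255.2 g.

255.2 g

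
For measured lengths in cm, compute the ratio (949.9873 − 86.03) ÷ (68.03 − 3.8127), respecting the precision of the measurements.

13.45

949.9873 − 86.03 = 863.9573, limited to 2 d.p. → 5 s.f.; 68.03 − 3.8127 = 64.2173, limited to 2 d.p. → 4 s.f.
Carrying full precision, 863.9573 ÷ 64.2173 = 13.4536534548…; keep min(5, 4) = 4 s.f.
Rounded to 4 significant figures: 13.45.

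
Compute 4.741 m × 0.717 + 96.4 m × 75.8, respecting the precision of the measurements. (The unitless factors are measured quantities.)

4.741 × 0.717 = 3.399297 → 3.40 m (3 s.f., last digit at the 10^-2 place).
96.4 × 75.8 = 7307.12 → 7.31 × 10³ m (3 s.f., last digit at the 10^1 place).
Sum: 7310.519297 m; keep the coarser place, 10^1.
Result: 7.31 × 10³ m.

7.31 × 10³ m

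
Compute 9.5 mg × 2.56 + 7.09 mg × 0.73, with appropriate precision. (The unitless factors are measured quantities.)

29 mg

9.5 × 2.56 = 24.32 → 24 mg (2 s.f., last digit at the 10^0 place).
7.09 × 0.73 = 5.1757 → 5.2 mg (2 s.f., last digit at the 10^-1 place).
Sum: 29.4957 mg; keep the coarser place, 10^0.
Result: 29 mg.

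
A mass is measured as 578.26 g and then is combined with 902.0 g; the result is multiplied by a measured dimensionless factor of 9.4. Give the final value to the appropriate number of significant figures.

1.4 × 10⁴ g

578.26 g + 902.0 g = 1480.26 g; the sum is limited to 1 decimal place (5 s.f.).
Carrying full precision, 1480.26 × 9.4 = 13914.444 g; 9.4 has 2 s.f., so the result keeps min(5, 2) = 2 s.f.
Rounded to 2 significant figures: 1.4 × 10⁴ g.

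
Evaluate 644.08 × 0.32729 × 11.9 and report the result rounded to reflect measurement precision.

2.51 × 10^3

644.08 × 0.32729 × 11.9 = 2508.53122408
Multiplication/division keeps the fewest significant figures: 644.08 → 5 s.f., 0.32729 → 5 s.f., 11.9 → 3 s.f.; limit is 3.
Rounded to 3 significant figures: 2.51 × 10^3.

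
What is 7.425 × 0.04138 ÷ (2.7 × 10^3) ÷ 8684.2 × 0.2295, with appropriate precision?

7.425 × 0.04138 ÷ (2.7 × 10^3) ÷ 8684.2 × 0.2295 = 3.00729514521 × 10^-9…
Multiplication/division keeps the fewest significant figures: 7.425 → 4 s.f., 0.04138 → 4 s.f., 2.7 × 10^3 → 2 s.f., 8684.2 → 5 s.f., 0.2295 → 4 s.f.; limit is 2.
Rounded to 2 significant figures: 3.0 × 10^-9.

3.0 × 10^-9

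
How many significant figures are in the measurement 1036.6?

5

1036.6: zeros between nonzero digits are significant.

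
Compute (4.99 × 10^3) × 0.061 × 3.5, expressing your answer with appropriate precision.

1.1 × 10^3

(4.99 × 10^3) × 0.061 × 3.5 = 1065.365
Multiplication/division keeps the fewest significant figures: 4.99 × 10^3 → 3 s.f., 0.061 → 2 s.f., 3.5 → 2 s.f.; limit is 2.
Rounded to 2 significant figures: 1.1 × 10^3.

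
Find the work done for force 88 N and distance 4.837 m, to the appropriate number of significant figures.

4.3 × 10^2 J

work done = 88 N × 4.837 m = 425.656 J.
88 has 2 significant figures; 4.837 has 4.
Division/multiplication keeps the fewest: 2 significant figures.
Rounded: 4.3 × 10^2 J.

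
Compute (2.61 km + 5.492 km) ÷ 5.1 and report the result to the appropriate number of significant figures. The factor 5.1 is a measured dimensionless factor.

2.61 km + 5.492 km = 8.102 km; the sum is limited to 2 decimal places (3 s.f.).
Carrying full precision, 8.102 ÷ 5.1 = 1.58862745098… km; 5.1 has 2 s.f., so the result keeps min(3, 2) = 2 s.f.
Rounded to 2 significant figures: 1.6 km.

1.6 km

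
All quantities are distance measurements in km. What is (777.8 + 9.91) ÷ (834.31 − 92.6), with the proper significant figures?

777.8 + 9.91 = 787.71, limited to 1 d.p. → 4 s.f.; 834.31 − 92.6 = 741.71, limited to 1 d.p. → 4 s.f.
Carrying full precision, 787.71 ÷ 741.71 = 1.06201884834…; keep min(4, 4) = 4 s.f.
Rounded to 4 significant figures: 1.062.

1.062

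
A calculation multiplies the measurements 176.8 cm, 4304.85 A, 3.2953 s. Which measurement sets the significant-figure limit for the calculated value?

176.8 cm → 4 s.f.; 4304.85 A → 6 s.f.; 3.2953 s → 5 s.f.
The fewest is 4 significant figures, from 176.8 cm.

176.8 cm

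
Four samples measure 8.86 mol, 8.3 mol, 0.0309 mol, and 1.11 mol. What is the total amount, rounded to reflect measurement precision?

8.86 mol + 8.3 mol + 0.0309 mol + 1.11 mol = 18.3009 mol.
Addition/subtraction keeps the fewest decimal places: 8.86 → 2 decimal places, 8.3 → 1 decimal place, 0.0309 → 4 decimal places, 1.11 → 2 decimal places; limit is 1.
Rounded to 1 decimal place: 18.3 mol.

18.3 mol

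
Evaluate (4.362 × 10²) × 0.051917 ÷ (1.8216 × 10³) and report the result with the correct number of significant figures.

(4.362 × 10²) × 0.051917 ÷ (1.8216 × 10³) = 0.0124320352437…
Multiplication/division keeps the fewest significant figures: 4.362 × 10² → 4 s.f., 0.051917 → 5 s.f., 1.8216 × 10³ → 5 s.f.; limit is 4.
Rounded to 4 significant figures: 0.01243.

0.01243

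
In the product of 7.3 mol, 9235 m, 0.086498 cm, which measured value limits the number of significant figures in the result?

7.3 mol

7.3 mol → 2 s.f.; 9235 m → 4 s.f.; 0.086498 cm → 5 s.f.
The fewest is 2 significant figures, from 7.3 mol.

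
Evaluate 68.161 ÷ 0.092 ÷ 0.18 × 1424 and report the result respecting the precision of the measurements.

5.9 × 10^6

68.161 ÷ 0.092 ÷ 0.18 × 1424 = 5861187.43961…
Multiplication/division keeps the fewest significant figures: 68.161 → 5 s.f., 0.092 → 2 s.f., 0.18 → 2 s.f., 1424 → 4 s.f.; limit is 2.
Rounded to 2 significant figures: 5.9 × 10^6.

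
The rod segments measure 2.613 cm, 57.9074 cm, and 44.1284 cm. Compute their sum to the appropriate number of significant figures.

2.613 cm + 57.9074 cm + 44.1284 cm = 104.6488 cm.
Addition/subtraction keeps the fewest decimal places: 2.613 → 3 decimal places, 57.9074 → 4 decimal places, 44.1284 → 4 decimal places; limit is 3.
Rounded to 3 decimal places: 104.649 cm.

104.649 cm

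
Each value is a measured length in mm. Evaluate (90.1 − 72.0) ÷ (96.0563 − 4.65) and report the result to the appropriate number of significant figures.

90.1 − 72.0 = 18.1, limited to 1 d.p. → 3 s.f.; 96.0563 − 4.65 = 91.4063, limited to 2 d.p. → 4 s.f.
Carrying full precision, 18.1 ÷ 91.4063 = 0.1980169857…; keep min(3, 4) = 3 s.f.
Rounded to 3 significant figures: 0.198.

0.198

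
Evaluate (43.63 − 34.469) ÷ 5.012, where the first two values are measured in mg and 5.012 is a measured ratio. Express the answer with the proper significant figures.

43.63 mg − 34.469 mg = 9.161 mg; the difference is limited to 2 decimal places (3 s.f.).
Carrying full precision, 9.161 ÷ 5.012 = 1.8278132482… mg; 5.012 has 4 s.f., so the result keeps min(3, 4) = 3 s.f.
Rounded to 3 significant figures: 1.83 mg.

1.83 mg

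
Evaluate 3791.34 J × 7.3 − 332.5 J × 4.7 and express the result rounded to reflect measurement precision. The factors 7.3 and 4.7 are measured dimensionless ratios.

3791.34 × 7.3 = 27676.782 → 2.8 × 10^4 J (2 s.f., last digit at the 10^3 place).
332.5 × 4.7 = 1562.75 → 1.6 × 10^3 J (2 s.f., last digit at the 10^2 place).
Difference: 26114.032 J; keep the coarser place, 10^3.
Result: 2.6 × 10^4 J.

2.6 × 10^4 J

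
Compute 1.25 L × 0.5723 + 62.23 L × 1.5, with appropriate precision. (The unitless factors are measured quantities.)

94 L

1.25 × 0.5723 = 0.715375 → 0.715 L (3 s.f., last digit at the 10^-3 place).
62.23 × 1.5 = 93.345 → 93 L (2 s.f., last digit at the 10^0 place).
Sum: 94.060375 L; keep the coarser place, 10^0.
Result: 94 L.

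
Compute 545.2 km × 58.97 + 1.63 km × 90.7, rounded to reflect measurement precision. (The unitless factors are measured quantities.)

545.2 × 58.97 = 32150.444 → 3.215 × 10^4 km (4 s.f., last digit at the 10^1 place).
1.63 × 90.7 = 147.841 → 148 km (3 s.f., last digit at the 10^0 place).
Sum: 32298.285 km; keep the coarser place, 10^1.
Result: 3.230 × 10^4 km.

3.230 × 10^4 km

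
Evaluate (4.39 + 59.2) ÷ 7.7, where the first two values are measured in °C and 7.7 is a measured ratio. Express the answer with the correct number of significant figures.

8.3 °C

4.39 °C + 59.2 °C = 63.59 °C; the sum is limited to 1 decimal place (3 s.f.).
Carrying full precision, 63.59 ÷ 7.7 = 8.25844155844… °C; 7.7 has 2 s.f., so the result keeps min(3, 2) = 2 s.f.
Rounded to 2 significant figures: 8.3 °C.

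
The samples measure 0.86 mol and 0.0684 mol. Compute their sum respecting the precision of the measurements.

0.93 mol

0.86 mol + 0.0684 mol = 0.9284 mol.
Addition/subtraction keeps the fewest decimal places: 0.86 → 2 decimal places, 0.0684 → 4 decimal places; limit is 2.
Rounded to 2 decimal places: 0.93 mol.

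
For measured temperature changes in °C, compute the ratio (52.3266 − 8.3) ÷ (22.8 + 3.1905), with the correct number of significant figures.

1.69

52.3266 − 8.3 = 44.0266, limited to 1 d.p. → 3 s.f.; 22.8 + 3.1905 = 25.9905, limited to 1 d.p. → 3 s.f.
Carrying full precision, 44.0266 ÷ 25.9905 = 1.69394971239…; keep min(3, 3) = 3 s.f.
Rounded to 3 significant figures: 1.69.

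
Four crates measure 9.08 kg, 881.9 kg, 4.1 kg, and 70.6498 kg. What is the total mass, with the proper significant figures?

965.7 kg

9.08 kg + 881.9 kg + 4.1 kg + 70.6498 kg = 965.7298 kg.
Addition/subtraction keeps the fewest decimal places: 9.08 → 2 decimal places, 881.9 → 1 decimal place, 4.1 → 1 decimal place, 70.6498 → 4 decimal places; limit is 1.
Rounded to 1 decimal place: 965.7 kg.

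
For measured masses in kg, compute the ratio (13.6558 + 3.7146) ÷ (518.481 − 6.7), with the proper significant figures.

13.6558 + 3.7146 = 17.3704, limited to 4 d.p. → 6 s.f.; 518.481 − 6.7 = 511.781, limited to 1 d.p. → 4 s.f.
Carrying full precision, 17.3704 ÷ 511.781 = 0.0339410802668…; keep min(6, 4) = 4 s.f.
Rounded to 4 significant figures: 0.03394.

0.03394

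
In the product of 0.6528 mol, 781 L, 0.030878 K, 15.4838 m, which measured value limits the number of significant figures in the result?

0.6528 mol → 4 s.f.; 781 L → 3 s.f.; 0.030878 K → 5 s.f.; 15.4838 m → 6 s.f.
The fewest is 3 significant figures, from 781 L.

781 L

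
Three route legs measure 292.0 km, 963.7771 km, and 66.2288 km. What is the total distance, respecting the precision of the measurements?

292.0 km + 963.7771 km + 66.2288 km = 1322.0059 km.
Addition/subtraction keeps the fewest decimal places: 292.0 → 1 decimal place, 963.7771 → 4 decimal places, 66.2288 → 4 decimal places; limit is 1.
Rounded to 1 decimal place: 1322.0 km.

1322.0 km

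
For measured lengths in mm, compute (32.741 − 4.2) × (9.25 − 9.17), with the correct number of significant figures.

32.741 − 4.2 = 28.541, limited to 1 d.p. → 3 s.f.; 9.25 − 9.17 = 0.08, limited to 2 d.p. → 1 s.f.
Carrying full precision, 28.541 × 0.08 = 2.28328; keep min(3, 1) = 1 s.f.
Rounded to 1 significant figure: 2 mm².

2 mm²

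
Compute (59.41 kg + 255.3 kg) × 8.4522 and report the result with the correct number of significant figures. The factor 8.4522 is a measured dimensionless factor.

2660. kg

59.41 kg + 255.3 kg = 314.71 kg; the sum is limited to 1 decimal place (4 s.f.).
Carrying full precision, 314.71 × 8.4522 = 2659.991862 kg; 8.4522 has 5 s.f., so the result keeps min(4, 5) = 4 s.f.
Rounded to 4 significant figures: 2660. kg.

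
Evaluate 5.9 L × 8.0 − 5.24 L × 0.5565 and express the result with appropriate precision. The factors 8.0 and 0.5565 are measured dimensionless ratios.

44 L

5.9 × 8.0 = 47.2 → 47 L (2 s.f., last digit at the 10^0 place).
5.24 × 0.5565 = 2.91606 → 2.92 L (3 s.f., last digit at the 10^-2 place).
Difference: 44.28394 L; keep the coarser place, 10^0.
Result: 44 L.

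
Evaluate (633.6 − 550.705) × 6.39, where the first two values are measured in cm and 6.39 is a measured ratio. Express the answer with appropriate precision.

530. cm

633.6 cm − 550.705 cm = 82.895 cm; the difference is limited to 1 decimal place (3 s.f.).
Carrying full precision, 82.895 × 6.39 = 529.69905 cm; 6.39 has 3 s.f., so the result keeps min(3, 3) = 3 s.f.
Rounded to 3 significant figures: 530. cm.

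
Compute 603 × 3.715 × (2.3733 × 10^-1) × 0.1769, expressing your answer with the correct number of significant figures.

603 × 3.715 × (2.3733 × 10^-1) × 0.1769 = 94.0495241132…
Multiplication/division keeps the fewest significant figures: 603 → 3 s.f., 3.715 → 4 s.f., 2.3733 × 10^-1 → 5 s.f., 0.1769 → 4 s.f.; limit is 3.
Rounded to 3 significant figures: 94.0.

94.0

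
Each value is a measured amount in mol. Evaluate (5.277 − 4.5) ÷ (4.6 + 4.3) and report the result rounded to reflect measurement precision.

0.09

5.277 − 4.5 = 0.777, limited to 1 d.p. → 1 s.f.; 4.6 + 4.3 = 8.9, limited to 1 d.p. → 2 s.f.
Carrying full precision, 0.777 ÷ 8.9 = 0.0873033707865…; keep min(1, 2) = 1 s.f.
Rounded to 1 significant figure: 0.09.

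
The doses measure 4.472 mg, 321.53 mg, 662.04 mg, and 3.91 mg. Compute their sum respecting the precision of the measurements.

4.472 mg + 321.53 mg + 662.04 mg + 3.91 mg = 991.952 mg.
Addition/subtraction keeps the fewest decimal places: 4.472 → 3 decimal places, 321.53 → 2 decimal places, 662.04 → 2 decimal places, 3.91 → 2 decimal places; limit is 2.
Rounded to 2 decimal places: 991.95 mg.

991.95 mg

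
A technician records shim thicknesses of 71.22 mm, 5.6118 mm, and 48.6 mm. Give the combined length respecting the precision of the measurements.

71.22 mm + 5.6118 mm + 48.6 mm = 125.4318 mm.
Addition/subtraction keeps the fewest decimal places: 71.22 → 2 decimal places, 5.6118 → 4 decimal places, 48.6 → 1 decimal place; limit is 1.
Rounded to 1 decimal place: 125.4 mm.

125.4 mm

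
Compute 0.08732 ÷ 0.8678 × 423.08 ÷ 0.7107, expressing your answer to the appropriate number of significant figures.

0.08732 ÷ 0.8678 × 423.08 ÷ 0.7107 = 59.9004743383…
Multiplication/division keeps the fewest significant figures: 0.08732 → 4 s.f., 0.8678 → 4 s.f., 423.08 → 5 s.f., 0.7107 → 4 s.f.; limit is 4.
Rounded to 4 significant figures: 59.90.

59.90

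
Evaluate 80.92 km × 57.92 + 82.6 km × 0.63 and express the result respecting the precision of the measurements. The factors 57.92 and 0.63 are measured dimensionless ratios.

4739 km

80.92 × 57.92 = 4686.8864 → 4687 km (4 s.f., last digit at the 10^0 place).
82.6 × 0.63 = 52.038 → 52 km (2 s.f., last digit at the 10^0 place).
Sum: 4738.9244 km; keep the coarser place, 10^0.
Result: 4739 km.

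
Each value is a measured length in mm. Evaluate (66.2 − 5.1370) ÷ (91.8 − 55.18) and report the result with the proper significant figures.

1.67

66.2 − 5.1370 = 61.0630, limited to 1 d.p. → 3 s.f.; 91.8 − 55.18 = 36.62, limited to 1 d.p. → 3 s.f.
Carrying full precision, 61.0630 ÷ 36.62 = 1.66747678864…; keep min(3, 3) = 3 s.f.
Rounded to 3 significant figures: 1.67.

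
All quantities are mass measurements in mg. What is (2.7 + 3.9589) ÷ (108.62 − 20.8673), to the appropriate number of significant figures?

0.076

2.7 + 3.9589 = 6.6589, limited to 1 d.p. → 2 s.f.; 108.62 − 20.8673 = 87.7527, limited to 2 d.p. → 4 s.f.
Carrying full precision, 6.6589 ÷ 87.7527 = 0.0758825654367…; keep min(2, 4) = 2 s.f.
Rounded to 2 significant figures: 0.076.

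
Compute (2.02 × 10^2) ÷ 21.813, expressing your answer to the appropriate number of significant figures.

9.26

(2.02 × 10^2) ÷ 21.813 = 9.26053270985…
Multiplication/division keeps the fewest significant figures: 2.02 × 10^2 → 3 s.f., 21.813 → 5 s.f.; limit is 3.
Rounded to 3 significant figures: 9.26.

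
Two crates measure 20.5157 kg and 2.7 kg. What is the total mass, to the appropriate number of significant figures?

23.2 kg

20.5157 kg + 2.7 kg = 23.2157 kg.
Addition/subtraction keeps the fewest decimal places: 20.5157 → 4 decimal places, 2.7 → 1 decimal place; limit is 1.
Rounded to 1 decimal place: 23.2 kg.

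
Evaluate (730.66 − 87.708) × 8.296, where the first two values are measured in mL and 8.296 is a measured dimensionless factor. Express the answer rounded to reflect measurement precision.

5334 mL

730.66 mL − 87.708 mL = 642.952 mL; the difference is limited to 2 decimal places (5 s.f.).
Carrying full precision, 642.952 × 8.296 = 5333.929792 mL; 8.296 has 4 s.f., so the result keeps min(5, 4) = 4 s.f.
Rounded to 4 significant figures: 5334 mL.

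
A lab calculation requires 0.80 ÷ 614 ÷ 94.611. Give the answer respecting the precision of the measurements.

1.4 × 10⁻⁵

0.80 ÷ 614 ÷ 94.611 = 0.0000137714599369…
Multiplication/division keeps the fewest significant figures: 0.80 → 2 s.f., 614 → 3 s.f., 94.611 → 5 s.f.; limit is 2.
Rounded to 2 significant figures: 1.4 × 10⁻⁵.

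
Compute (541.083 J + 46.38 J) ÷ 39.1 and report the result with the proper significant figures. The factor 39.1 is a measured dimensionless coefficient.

541.083 J + 46.38 J = 587.463 J; the sum is limited to 2 decimal places (5 s.f.).
Carrying full precision, 587.463 ÷ 39.1 = 15.024629156… J; 39.1 has 3 s.f., so the result keeps min(5, 3) = 3 s.f.
Rounded to 3 significant figures: 15.0 J.

15.0 J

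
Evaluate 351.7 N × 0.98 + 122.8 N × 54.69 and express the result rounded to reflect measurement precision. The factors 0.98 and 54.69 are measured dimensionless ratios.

351.7 × 0.98 = 344.666 → 3.4 × 10² N (2 s.f., last digit at the 10^1 place).
122.8 × 54.69 = 6715.932 → 6716 N (4 s.f., last digit at the 10^0 place).
Sum: 7060.598 N; keep the coarser place, 10^1.
Result: 7.06 × 10³ N.

7.06 × 10³ N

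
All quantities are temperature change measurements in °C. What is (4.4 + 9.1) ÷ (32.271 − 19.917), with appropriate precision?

1.09

4.4 + 9.1 = 13.5, limited to 1 d.p. → 3 s.f.; 32.271 − 19.917 = 12.354, limited to 3 d.p. → 5 s.f.
Carrying full precision, 13.5 ÷ 12.354 = 1.09276347742…; keep min(3, 5) = 3 s.f.
Rounded to 3 significant figures: 1.09.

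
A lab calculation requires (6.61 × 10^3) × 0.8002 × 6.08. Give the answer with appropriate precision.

3.22 × 10^4

(6.61 × 10^3) × 0.8002 × 6.08 = 32159.07776
Multiplication/division keeps the fewest significant figures: 6.61 × 10^3 → 3 s.f., 0.8002 → 4 s.f., 6.08 → 3 s.f.; limit is 3.
Rounded to 3 significant figures: 3.22 × 10^4.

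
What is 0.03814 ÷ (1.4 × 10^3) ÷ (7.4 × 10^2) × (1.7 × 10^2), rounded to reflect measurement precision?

6.3 × 10^-6

0.03814 ÷ (1.4 × 10^3) ÷ (7.4 × 10^2) × (1.7 × 10^2) = 0.00000625849420849…
Multiplication/division keeps the fewest significant figures: 0.03814 → 4 s.f., 1.4 × 10^3 → 2 s.f., 7.4 × 10^2 → 2 s.f., 1.7 × 10^2 → 2 s.f.; limit is 2.
Rounded to 2 significant figures: 6.3 × 10^-6.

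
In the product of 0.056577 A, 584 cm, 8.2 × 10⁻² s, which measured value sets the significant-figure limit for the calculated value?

8.2 × 10⁻² s

0.056577 A → 5 s.f.; 584 cm → 3 s.f.; 8.2 × 10⁻² s → 2 s.f.
The fewest is 2 significant figures, from 8.2 × 10⁻² s.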